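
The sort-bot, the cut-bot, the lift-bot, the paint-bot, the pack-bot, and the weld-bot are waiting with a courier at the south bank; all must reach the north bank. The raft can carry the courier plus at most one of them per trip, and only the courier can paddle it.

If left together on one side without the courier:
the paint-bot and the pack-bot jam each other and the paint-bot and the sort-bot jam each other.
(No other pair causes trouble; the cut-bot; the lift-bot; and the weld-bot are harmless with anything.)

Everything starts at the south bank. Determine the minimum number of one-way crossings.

Counting alone: the courier can take at most 1 across per trip to the north bank, so moving all 6 needs at least 6 loaded trips out, with a return between consecutive ones — at least 11 crossings.
The safety rule pushes this higher. Following every safe sequence of crossings, the most of the 6 that can be at the north bank as the raft arrives there on crossing 11 is 5 — never all 6.
So no plan with fewer than 13 crossings exists, and this one achieves 13:
1. Courier goes to the north bank with the paint-bot.  [the south bank: the cut-bot, the lift-bot, the pack-bot, the sort-bot, the weld-bot | the north bank: the paint-bot]
2. Courier goes back to the south bank alone.  [the south bank: the cut-bot, the lift-bot, the pack-bot, the sort-bot, the weld-bot | the north bank: the paint-bot]
3. Courier goes to the north bank with the sort-bot.  [the south bank: the cut-bot, the lift-bot, the pack-bot, the weld-bot | the north bank: the paint-bot, the sort-bot]
4. Courier goes back to the south bank with the paint-bot.  [the south bank: the cut-bot, the lift-bot, the pack-bot, the paint-bot, the weld-bot | the north bank: the sort-bot]
5. Courier goes to the north bank with the pack-bot.  [the south bank: the cut-bot, the lift-bot, the paint-bot, the weld-bot | the north bank: the pack-bot, the sort-bot]
6. Courier goes back to the south bank alone.  [the south bank: the cut-bot, the lift-bot, the paint-bot, the weld-bot | the north bank: the pack-bot, the sort-bot]
7. Courier goes to the north bank with the cut-bot.  [the south bank: the lift-bot, the paint-bot, the weld-bot | the north bank: the cut-bot, the pack-bot, the sort-bot]
8. Courier goes back to the south bank alone.  [the south bank: the lift-bot, the paint-bot, the weld-bot | the north bank: the cut-bot, the pack-bot, the sort-bot]
9. Courier goes to the north bank with the lift-bot.  [the south bank: the paint-bot, the weld-bot | the north bank: the cut-bot, the lift-bot, the pack-bot, the sort-bot]
10. Courier goes back to the south bank alone.  [the south bank: the paint-bot, the weld-bot | the north bank: the cut-bot, the lift-bot, the pack-bot, the sort-bot]
11. Courier goes to the north bank with the weld-bot.  [the south bank: the paint-bot | the north bank: the cut-bot, the lift-bot, the pack-bot, the sort-bot, the weld-bot]
12. Courier goes back to the south bank alone.  [the south bank: the paint-bot | the north bank: the cut-bot, the lift-bot, the pack-bot, the sort-bot, the weld-bot]
13. Courier goes to the north bank with the paint-bot.  [the south bank: — | the north bank: the cut-bot, the lift-bot, the pack-bot, the paint-bot, the sort-bot, the weld-bot]

13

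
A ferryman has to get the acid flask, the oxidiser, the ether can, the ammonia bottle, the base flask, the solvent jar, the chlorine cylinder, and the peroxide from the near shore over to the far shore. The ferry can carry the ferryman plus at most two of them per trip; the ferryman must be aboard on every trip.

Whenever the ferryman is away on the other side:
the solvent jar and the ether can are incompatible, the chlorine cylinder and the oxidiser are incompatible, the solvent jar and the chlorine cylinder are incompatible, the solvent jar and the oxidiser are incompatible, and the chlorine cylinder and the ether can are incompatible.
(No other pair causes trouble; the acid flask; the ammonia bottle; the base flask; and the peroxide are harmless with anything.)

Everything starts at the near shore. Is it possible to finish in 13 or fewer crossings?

Yes

Yes — this plan uses 13 crossings (≤ 13):
1. Ferryman goes to the far shore with the chlorine cylinder and the solvent jar.
2. Ferryman goes back to the near shore with the solvent jar.
3. Ferryman goes to the far shore with the acid flask and the solvent jar.
4. Ferryman goes back to the near shore with the solvent jar.
5. Ferryman goes to the far shore with the ether can and the oxidiser.
6. Ferryman goes back to the near shore with the chlorine cylinder.
7. Ferryman goes to the far shore with the ammonia bottle and the solvent jar.
8. Ferryman goes back to the near shore with the solvent jar.
9. Ferryman goes to the far shore with the base flask and the solvent jar.
10. Ferryman goes back to the near shore with the solvent jar.
11. Ferryman goes to the far shore with the peroxide and the solvent jar.
12. Ferryman goes back to the near shore with the solvent jar.
13. Ferryman goes to the far shore with the chlorine cylinder and the solvent jar.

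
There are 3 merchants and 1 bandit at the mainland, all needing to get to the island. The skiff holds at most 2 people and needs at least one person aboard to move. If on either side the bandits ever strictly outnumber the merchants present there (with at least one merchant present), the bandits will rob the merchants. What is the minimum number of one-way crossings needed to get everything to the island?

5

Counting alone: each trip to the island takes at most 2 across and each return brings at least 1 back, so after t trips out (and t−1 returns) at most 2t − (t−1) of the 4 are across; that first reaches 4 at t = 3, so at least 5 crossings are needed.
The plan below uses exactly 5 crossings, so it is optimal:
1. 1 merchant and 1 bandit → the island.  (the mainland: 2M 0B; the island: 1M 1B)
2. 1 bandit ← the mainland.  (the mainland: 2M 1B; the island: 1M 0B)
3. 1 merchant and 1 bandit → the island.  (the mainland: 1M 0B; the island: 2M 1B)
4. 1 bandit ← the mainland.  (the mainland: 1M 1B; the island: 2M 0B)
5. 1 merchant and 1 bandit → the island.  (the mainland: 0M 0B; the island: 3M 1B)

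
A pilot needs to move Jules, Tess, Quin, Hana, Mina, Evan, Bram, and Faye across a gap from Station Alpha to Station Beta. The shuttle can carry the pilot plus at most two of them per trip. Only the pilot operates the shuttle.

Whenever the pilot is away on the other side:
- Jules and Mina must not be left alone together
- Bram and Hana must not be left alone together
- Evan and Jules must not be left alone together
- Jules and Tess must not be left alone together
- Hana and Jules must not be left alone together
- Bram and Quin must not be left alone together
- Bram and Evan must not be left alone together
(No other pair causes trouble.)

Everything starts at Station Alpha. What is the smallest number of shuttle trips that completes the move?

Counting alone: the pilot can take at most 2 across per trip to Station Beta, so moving all 8 needs at least 4 loaded trips out, with a return between consecutive ones — at least 7 crossings.
The safety rule pushes this higher. Following every safe sequence of crossings, the most of the 8 that can be at Station Beta as the shuttle arrives there on crossing 7 is 6 — never all 8.
So no plan with fewer than 9 crossings exists, and this one achieves 9:
1. Pilot goes to Station Beta with Bram and Jules.
2. Pilot goes back to Station Alpha alone.
3. Pilot goes to Station Beta with Mina and Tess.
4. Pilot goes back to Station Alpha with Jules.
5. Pilot goes to Station Beta with Evan and Hana.
6. Pilot goes back to Station Alpha with Bram.
7. Pilot goes to Station Beta with Faye and Quin.
8. Pilot goes back to Station Alpha alone.
9. Pilot goes to Station Beta with Bram and Jules.

9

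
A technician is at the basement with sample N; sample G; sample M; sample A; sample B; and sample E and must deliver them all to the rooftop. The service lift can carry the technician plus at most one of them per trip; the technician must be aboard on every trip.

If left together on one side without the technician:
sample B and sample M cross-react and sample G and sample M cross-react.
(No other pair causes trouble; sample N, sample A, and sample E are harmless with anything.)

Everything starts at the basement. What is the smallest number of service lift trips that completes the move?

13

Counting alone: the technician can take at most 1 across per trip to the rooftop, so moving all 6 needs at least 6 loaded trips out, with a return between consecutive ones — at least 11 crossings.
The safety rule pushes this higher. Following every safe sequence of crossings, the most of the 6 that can be at the rooftop as the service lift arrives there on crossing 11 is 5 — never all 6.
So no plan with fewer than 13 crossings exists, and this one achieves 13:
1. Technician goes to the rooftop with sample M.
2. Technician goes back to the basement alone.
3. Technician goes to the rooftop with sample N.
4. Technician goes back to the basement alone.
5. Technician goes to the rooftop with sample G.
6. Technician goes back to the basement with sample M.
7. Technician goes to the rooftop with sample B.
8. Technician goes back to the basement alone.
9. Technician goes to the rooftop with sample A.
10. Technician goes back to the basement alone.
11. Technician goes to the rooftop with sample E.
12. Technician goes back to the basement alone.
13. Technician goes to the rooftop with sample M.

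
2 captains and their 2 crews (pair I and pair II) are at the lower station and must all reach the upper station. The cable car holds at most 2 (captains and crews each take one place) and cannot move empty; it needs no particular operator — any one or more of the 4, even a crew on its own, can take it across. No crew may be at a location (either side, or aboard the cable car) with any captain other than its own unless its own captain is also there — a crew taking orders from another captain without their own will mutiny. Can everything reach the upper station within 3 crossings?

Counting alone: each trip to the upper station takes at most 2 across and each return brings at least 1 back, so after t trips out (and t−1 returns) at most 2t − (t−1) of the 4 are across; that first reaches 4 at t = 3, so at least 5 crossings are needed.
Since 3 < 5, 3 crossings cannot be enough. (The shortest complete plan in fact takes 5:)
1. captain I and crew I cross → the upper station.
2. captain I crosses ← the lower station.
3. captain I and captain II cross → the upper station.
4. captain II crosses ← the lower station.
5. captain II and crew II cross → the upper station.

No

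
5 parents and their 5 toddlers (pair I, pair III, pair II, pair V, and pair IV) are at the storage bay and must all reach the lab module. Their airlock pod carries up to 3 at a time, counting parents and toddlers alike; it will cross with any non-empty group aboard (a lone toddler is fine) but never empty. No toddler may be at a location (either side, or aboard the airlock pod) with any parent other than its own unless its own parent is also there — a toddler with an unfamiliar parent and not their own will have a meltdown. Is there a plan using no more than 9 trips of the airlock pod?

Counting alone: each trip to the lab module takes at most 3 across and each return brings at least 1 back, so after t trips out (and t−1 returns) at most 3t − (t−1) of the 10 are across; that first reaches 10 at t = 5, so at least 9 crossings are needed.
The safety rule pushes this higher. Following every safe sequence of crossings, the most of the 10 that can be at the lab module as the airlock pod arrives there on crossing 9 is 9 — never all 10.
So the move cannot be finished within 9 crossings. (The shortest complete plan takes 11:)
1. parent I and toddler I cross → the lab module.
2. parent I crosses ← the storage bay.
3. toddler II, toddler III, and toddler V cross → the lab module.
4. toddler I crosses ← the storage bay.
5. parent II, parent III, and parent V cross → the lab module.
6. parent III and toddler III cross ← the storage bay.
7. parent I, parent III, and parent IV cross → the lab module.
8. toddler II crosses ← the storage bay.
9. toddler I and toddler III cross → the lab module.
10. toddler I crosses ← the storage bay.
11. toddler I, toddler II, and toddler IV cross → the lab module.

No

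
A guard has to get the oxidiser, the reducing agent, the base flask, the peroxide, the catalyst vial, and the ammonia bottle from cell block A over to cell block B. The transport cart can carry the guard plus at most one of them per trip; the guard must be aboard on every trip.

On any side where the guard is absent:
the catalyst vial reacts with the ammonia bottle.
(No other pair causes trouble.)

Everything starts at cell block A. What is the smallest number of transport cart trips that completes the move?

11

Counting alone: the guard can take at most 1 across per trip to cell block B, so moving all 6 needs at least 6 loaded trips out, with a return between consecutive ones — at least 11 crossings.
The plan below uses exactly 11 crossings, so it is optimal:
1. Guard goes to cell block B with the catalyst vial.
2. Guard goes back to cell block A alone.
3. Guard goes to cell block B with the oxidiser.
4. Guard goes back to cell block A alone.
5. Guard goes to cell block B with the reducing agent.
6. Guard goes back to cell block A alone.
7. Guard goes to cell block B with the base flask.
8. Guard goes back to cell block A alone.
9. Guard goes to cell block B with the peroxide.
10. Guard goes back to cell block A alone.
11. Guard goes to cell block B with the ammonia bottle.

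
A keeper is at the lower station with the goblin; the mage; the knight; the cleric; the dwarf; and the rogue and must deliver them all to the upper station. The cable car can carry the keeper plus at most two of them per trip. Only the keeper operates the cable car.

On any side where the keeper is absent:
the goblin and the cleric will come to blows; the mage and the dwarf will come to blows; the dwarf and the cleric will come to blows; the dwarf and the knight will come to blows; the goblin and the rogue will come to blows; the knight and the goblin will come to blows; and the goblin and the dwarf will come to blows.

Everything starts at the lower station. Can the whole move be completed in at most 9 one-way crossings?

Yes — this plan uses 9 crossings (≤ 9):
1. Keeper goes to the upper station with the dwarf and the goblin.
2. Keeper goes back to the lower station with the goblin.
3. Keeper goes to the upper station with the goblin and the mage.
4. Keeper goes back to the lower station with the dwarf.
5. Keeper goes to the upper station with the cleric and the knight.
6. Keeper goes back to the lower station with the goblin.
7. Keeper goes to the upper station with the goblin and the rogue.
8. Keeper goes back to the lower station with the goblin.
9. Keeper goes to the upper station with the dwarf and the goblin.

Yes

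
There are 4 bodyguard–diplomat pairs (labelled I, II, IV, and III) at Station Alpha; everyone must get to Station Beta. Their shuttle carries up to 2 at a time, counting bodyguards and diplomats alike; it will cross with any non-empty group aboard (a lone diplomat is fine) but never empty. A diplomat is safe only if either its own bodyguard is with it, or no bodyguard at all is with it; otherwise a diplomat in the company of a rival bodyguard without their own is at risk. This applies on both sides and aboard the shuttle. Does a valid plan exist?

No

Following every safe sequence of crossings from the start, the most of the 8 that can be at Station Beta as the shuttle arrives there on crossings 1, 3, 5 is 2, 3, 4 respectively; the best ever achieved is 4 of 8.
From crossing 7 on, no configuration arises that was not already reachable earlier: only 44 distinct safe configurations (who is on which side, and where the shuttle is) can ever be reached, none of them has everyone across, and every continuation just revisits them. So no valid plan exists.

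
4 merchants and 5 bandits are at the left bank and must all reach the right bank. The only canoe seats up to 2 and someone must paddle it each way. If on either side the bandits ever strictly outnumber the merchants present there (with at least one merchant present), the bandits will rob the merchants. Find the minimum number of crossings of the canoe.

The bandits already outnumber the merchants at the left bank before anyone moves, so the starting position itself is disallowed.

impossible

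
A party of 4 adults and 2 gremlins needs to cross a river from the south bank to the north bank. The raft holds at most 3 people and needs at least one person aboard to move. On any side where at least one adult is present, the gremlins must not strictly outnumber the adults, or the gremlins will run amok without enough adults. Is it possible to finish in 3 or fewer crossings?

No

Counting alone: each trip to the north bank takes at most 3 across and each return brings at least 1 back, so after t trips out (and t−1 returns) at most 3t − (t−1) of the 6 are across; that first reaches 6 at t = 3, so at least 5 crossings are needed.
Since 3 < 5, 3 crossings cannot be enough. (The shortest complete plan in fact takes 5:)
1. 2 gremlins → the north bank.  (the south bank: 4A 0G; the north bank: 0A 2G)
2. 1 gremlin ← the south bank.  (the south bank: 4A 1G; the north bank: 0A 1G)
3. 2 adults and 1 gremlin → the north bank.  (the south bank: 2A 0G; the north bank: 2A 2G)
4. 1 gremlin ← the south bank.  (the south bank: 2A 1G; the north bank: 2A 1G)
5. 2 adults and 1 gremlin → the north bank.  (the south bank: 0A 0G; the north bank: 4A 2G)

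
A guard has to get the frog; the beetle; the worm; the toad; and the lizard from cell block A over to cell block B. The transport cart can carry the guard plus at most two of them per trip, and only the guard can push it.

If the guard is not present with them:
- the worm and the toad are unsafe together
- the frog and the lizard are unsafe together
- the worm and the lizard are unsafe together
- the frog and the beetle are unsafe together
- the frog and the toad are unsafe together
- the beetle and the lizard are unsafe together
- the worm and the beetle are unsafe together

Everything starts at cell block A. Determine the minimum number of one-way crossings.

impossible

Whatever the first load, the items left behind include a forbidden pair without the guard. No opening move is safe, so no plan exists.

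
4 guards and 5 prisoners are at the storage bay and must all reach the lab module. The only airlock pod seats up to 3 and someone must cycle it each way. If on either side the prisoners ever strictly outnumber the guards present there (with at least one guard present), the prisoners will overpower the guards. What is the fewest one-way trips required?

impossible

The prisoners already outnumber the guards at the storage bay before anyone moves, so the starting position itself is disallowed.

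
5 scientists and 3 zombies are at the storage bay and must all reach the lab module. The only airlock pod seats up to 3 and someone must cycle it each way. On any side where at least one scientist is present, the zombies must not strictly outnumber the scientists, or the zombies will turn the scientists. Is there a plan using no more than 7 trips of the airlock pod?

Yes

Yes — this plan uses 7 crossings (≤ 7):
1. 2 zombies → the lab module.  (the storage bay: 5S 1Z; the lab module: 0S 2Z)
2. 1 zombie ← the storage bay.  (the storage bay: 5S 2Z; the lab module: 0S 1Z)
3. 2 scientists and 1 zombie → the lab module.  (the storage bay: 3S 1Z; the lab module: 2S 2Z)
4. 1 zombie ← the storage bay.  (the storage bay: 3S 2Z; the lab module: 2S 1Z)
5. 1 scientist and 2 zombies → the lab module.  (the storage bay: 2S 0Z; the lab module: 3S 3Z)
6. 1 zombie ← the storage bay.  (the storage bay: 2S 1Z; the lab module: 3S 2Z)
7. 2 scientists and 1 zombie → the lab module.  (the storage bay: 0S 0Z; the lab module: 5S 3Z)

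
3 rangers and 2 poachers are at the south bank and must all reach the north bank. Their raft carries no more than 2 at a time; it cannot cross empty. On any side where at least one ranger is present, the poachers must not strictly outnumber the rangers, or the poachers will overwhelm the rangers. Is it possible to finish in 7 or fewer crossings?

Yes

Yes — this plan uses 7 crossings (≤ 7):
1. 2 poachers → the north bank.  (the south bank: 3R 0P; the north bank: 0R 2P)
2. 1 poacher ← the south bank.  (the south bank: 3R 1P; the north bank: 0R 1P)
3. 2 rangers → the north bank.  (the south bank: 1R 1P; the north bank: 2R 1P)
4. 1 ranger ← the south bank.  (the south bank: 2R 1P; the north bank: 1R 1P)
5. 1 ranger and 1 poacher → the north bank.  (the south bank: 1R 0P; the north bank: 2R 2P)
6. 1 poacher ← the south bank.  (the south bank: 1R 1P; the north bank: 2R 1P)
7. 1 ranger and 1 poacher → the north bank.  (the south bank: 0R 0P; the north bank: 3R 2P)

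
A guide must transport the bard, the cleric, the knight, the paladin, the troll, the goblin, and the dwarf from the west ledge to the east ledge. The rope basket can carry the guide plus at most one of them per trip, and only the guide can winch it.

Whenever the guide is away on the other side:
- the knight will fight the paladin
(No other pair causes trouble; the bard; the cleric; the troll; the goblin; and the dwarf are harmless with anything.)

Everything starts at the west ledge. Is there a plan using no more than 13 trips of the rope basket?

Yes

Yes — this plan uses 13 crossings (≤ 13):
1. Guide goes to the east ledge with the knight.  [the west ledge: the bard, the cleric, the dwarf, the goblin, the paladin, the troll | the east ledge: the knight]
2. Guide goes back to the west ledge alone.  [the west ledge: the bard, the cleric, the dwarf, the goblin, the paladin, the troll | the east ledge: the knight]
3. Guide goes to the east ledge with the bard.  [the west ledge: the cleric, the dwarf, the goblin, the paladin, the troll | the east ledge: the bard, the knight]
4. Guide goes back to the west ledge alone.  [the west ledge: the cleric, the dwarf, the goblin, the paladin, the troll | the east ledge: the bard, the knight]
5. Guide goes to the east ledge with the cleric.  [the west ledge: the dwarf, the goblin, the paladin, the troll | the east ledge: the bard, the cleric, the knight]
6. Guide goes back to the west ledge alone.  [the west ledge: the dwarf, the goblin, the paladin, the troll | the east ledge: the bard, the cleric, the knight]
7. Guide goes to the east ledge with the troll.  [the west ledge: the dwarf, the goblin, the paladin | the east ledge: the bard, the cleric, the knight, the troll]
8. Guide goes back to the west ledge alone.  [the west ledge: the dwarf, the goblin, the paladin | the east ledge: the bard, the cleric, the knight, the troll]
9. Guide goes to the east ledge with the goblin.  [the west ledge: the dwarf, the paladin | the east ledge: the bard, the cleric, the goblin, the knight, the troll]
10. Guide goes back to the west ledge alone.  [the west ledge: the dwarf, the paladin | the east ledge: the bard, the cleric, the goblin, the knight, the troll]
11. Guide goes to the east ledge with the dwarf.  [the west ledge: the paladin | the east ledge: the bard, the cleric, the dwarf, the goblin, the knight, the troll]
12. Guide goes back to the west ledge alone.  [the west ledge: the paladin | the east ledge: the bard, the cleric, the dwarf, the goblin, the knight, the troll]
13. Guide goes to the east ledge with the paladin.  [the west ledge: — | the east ledge: the bard, the cleric, the dwarf, the goblin, the knight, the paladin, the troll]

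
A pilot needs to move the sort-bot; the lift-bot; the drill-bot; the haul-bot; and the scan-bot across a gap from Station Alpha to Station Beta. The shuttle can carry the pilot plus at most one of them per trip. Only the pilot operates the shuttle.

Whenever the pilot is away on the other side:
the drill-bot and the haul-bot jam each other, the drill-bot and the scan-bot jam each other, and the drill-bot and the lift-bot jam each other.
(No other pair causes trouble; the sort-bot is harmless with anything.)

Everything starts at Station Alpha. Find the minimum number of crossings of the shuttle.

Following every safe sequence of crossings from the start, the most of the 5 that can be at Station Beta as the shuttle arrives there on crossings 1, 3, 5 is 1, 2, 3 respectively; the best ever achieved is 3 of 5.
From crossing 7 on, no configuration arises that was not already reachable earlier: only 18 distinct safe configurations (who is on which side, and where the shuttle is) can ever be reached, none of them has everyone across, and every continuation just revisits them. So no valid plan exists.

impossible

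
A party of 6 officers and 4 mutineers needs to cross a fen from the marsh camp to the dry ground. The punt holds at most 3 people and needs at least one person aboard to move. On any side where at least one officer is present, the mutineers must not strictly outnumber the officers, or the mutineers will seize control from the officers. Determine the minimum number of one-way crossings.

9

Counting alone: each trip to the dry ground takes at most 3 across and each return brings at least 1 back, so after t trips out (and t−1 returns) at most 3t − (t−1) of the 10 are across; that first reaches 10 at t = 5, so at least 9 crossings are needed.
The plan below uses exactly 9 crossings, so it is optimal:
1. 2 mutineers → the dry ground.  (the marsh camp: 6O 2M; the dry ground: 0O 2M)
2. 1 mutineer ← the marsh camp.  (the marsh camp: 6O 3M; the dry ground: 0O 1M)
3. 3 mutineers → the dry ground.  (the marsh camp: 6O 0M; the dry ground: 0O 4M)
4. 1 mutineer ← the marsh camp.  (the marsh camp: 6O 1M; the dry ground: 0O 3M)
5. 3 officers → the dry ground.  (the marsh camp: 3O 1M; the dry ground: 3O 3M)
6. 1 mutineer ← the marsh camp.  (the marsh camp: 3O 2M; the dry ground: 3O 2M)
7. 1 officer and 2 mutineers → the dry ground.  (the marsh camp: 2O 0M; the dry ground: 4O 4M)
8. 1 mutineer ← the marsh camp.  (the marsh camp: 2O 1M; the dry ground: 4O 3M)
9. 2 officers and 1 mutineer → the dry ground.  (the marsh camp: 0O 0M; the dry ground: 6O 4M)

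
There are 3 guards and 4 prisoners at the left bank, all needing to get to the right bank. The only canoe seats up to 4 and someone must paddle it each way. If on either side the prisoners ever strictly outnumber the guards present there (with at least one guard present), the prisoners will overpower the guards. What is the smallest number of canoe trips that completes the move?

impossible

The prisoners already outnumber the guards at the left bank before anyone moves, so the starting position itself is disallowed.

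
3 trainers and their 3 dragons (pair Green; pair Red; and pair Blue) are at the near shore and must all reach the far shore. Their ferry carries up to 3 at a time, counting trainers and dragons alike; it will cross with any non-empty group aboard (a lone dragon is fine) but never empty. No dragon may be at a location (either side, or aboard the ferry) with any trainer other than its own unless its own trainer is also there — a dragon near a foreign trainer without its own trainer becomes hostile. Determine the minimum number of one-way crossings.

Counting alone: each trip to the far shore takes at most 3 across and each return brings at least 1 back, so after t trips out (and t−1 returns) at most 3t − (t−1) of the 6 are across; that first reaches 6 at t = 3, so at least 5 crossings are needed.
The plan below uses exactly 5 crossings, so it is optimal:
1. dragon Green and trainer Green cross → the far shore.
2. trainer Green crosses ← the near shore.
3. trainer Blue, trainer Green, and trainer Red cross → the far shore.
4. dragon Green crosses ← the near shore.
5. dragon Blue, dragon Green, and dragon Red cross → the far shore.

5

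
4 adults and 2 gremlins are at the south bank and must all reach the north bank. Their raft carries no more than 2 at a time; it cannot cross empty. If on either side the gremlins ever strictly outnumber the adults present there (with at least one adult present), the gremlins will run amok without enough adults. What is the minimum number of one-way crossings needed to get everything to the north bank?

Counting alone: each trip to the north bank takes at most 2 across and each return brings at least 1 back, so after t trips out (and t−1 returns) at most 2t − (t−1) of the 6 are across; that first reaches 6 at t = 5, so at least 9 crossings are needed.
The plan below uses exactly 9 crossings, so it is optimal:
1. 2 gremlins → the north bank.  (the south bank: 4A 0G; the north bank: 0A 2G)
2. 1 gremlin ← the south bank.  (the south bank: 4A 1G; the north bank: 0A 1G)
3. 2 adults → the north bank.  (the south bank: 2A 1G; the north bank: 2A 1G)
4. 1 gremlin ← the south bank.  (the south bank: 2A 2G; the north bank: 2A 0G)
5. 2 gremlins → the north bank.  (the south bank: 2A 0G; the north bank: 2A 2G)
6. 1 gremlin ← the south bank.  (the south bank: 2A 1G; the north bank: 2A 1G)
7. 1 adult and 1 gremlin → the north bank.  (the south bank: 1A 0G; the north bank: 3A 2G)
8. 1 gremlin ← the south bank.  (the south bank: 1A 1G; the north bank: 3A 1G)
9. 1 adult and 1 gremlin → the north bank.  (the south bank: 0A 0G; the north bank: 4A 2G)

9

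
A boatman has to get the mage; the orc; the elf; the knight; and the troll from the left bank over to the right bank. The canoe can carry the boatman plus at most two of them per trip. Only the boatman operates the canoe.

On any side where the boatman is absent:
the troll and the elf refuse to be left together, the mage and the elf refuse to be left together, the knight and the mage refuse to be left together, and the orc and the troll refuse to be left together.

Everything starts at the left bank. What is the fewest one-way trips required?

7

Counting alone: the boatman can take at most 2 across per trip to the right bank, so moving all 5 needs at least 3 loaded trips out, with a return between consecutive ones — at least 5 crossings.
The safety rule pushes this higher. Following every safe sequence of crossings, the most of the 5 that can be at the right bank as the canoe arrives there on crossing 5 is 4 — never all 5.
So no plan with fewer than 7 crossings exists, and this one achieves 7:
1. Boatman goes to the right bank with the mage and the troll.
2. Boatman goes back to the left bank alone.
3. Boatman goes to the right bank with the orc.
4. Boatman goes back to the left bank with the troll.
5. Boatman goes to the right bank with the elf and the knight.
6. Boatman goes back to the left bank with the mage.
7. Boatman goes to the right bank with the mage and the troll.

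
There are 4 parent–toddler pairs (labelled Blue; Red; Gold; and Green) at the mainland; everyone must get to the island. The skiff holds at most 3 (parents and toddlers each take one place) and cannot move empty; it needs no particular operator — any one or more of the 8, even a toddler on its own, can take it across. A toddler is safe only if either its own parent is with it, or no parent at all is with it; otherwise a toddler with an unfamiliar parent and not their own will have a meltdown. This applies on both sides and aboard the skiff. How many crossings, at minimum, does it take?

Counting alone: each trip to the island takes at most 3 across and each return brings at least 1 back, so after t trips out (and t−1 returns) at most 3t − (t−1) of the 8 are across; that first reaches 8 at t = 4, so at least 7 crossings are needed.
The safety rule pushes this higher. Following every safe sequence of crossings, the most of the 8 that can be at the island as the skiff arrives there on crossing 7 is 7 — never all 8.
So no plan with fewer than 9 crossings exists, and this one achieves 9:
1. parent Blue and toddler Blue cross → the island.
2. parent Blue crosses ← the mainland.
3. parent Blue, parent Red, and toddler Red cross → the island.
4. parent Blue and toddler Blue cross ← the mainland.
5. parent Blue, parent Gold, and parent Green cross → the island.
6. toddler Red crosses ← the mainland.
7. toddler Blue and toddler Red cross → the island.
8. toddler Blue crosses ← the mainland.
9. toddler Blue, toddler Gold, and toddler Green cross → the island.

9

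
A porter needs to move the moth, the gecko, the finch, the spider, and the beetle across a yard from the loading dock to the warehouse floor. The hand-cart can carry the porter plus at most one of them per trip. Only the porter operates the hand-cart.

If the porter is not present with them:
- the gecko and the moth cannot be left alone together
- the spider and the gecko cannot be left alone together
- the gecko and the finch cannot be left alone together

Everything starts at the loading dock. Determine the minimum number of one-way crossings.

Following every safe sequence of crossings from the start, the most of the 5 that can be at the warehouse floor as the hand-cart arrives there on crossings 1, 3, 5 is 1, 2, 3 respectively; the best ever achieved is 3 of 5.
From crossing 7 on, no configuration arises that was not already reachable earlier: only 18 distinct safe configurations (who is on which side, and where the hand-cart is) can ever be reached, none of them has everyone across, and every continuation just revisits them. So no valid plan exists.

impossible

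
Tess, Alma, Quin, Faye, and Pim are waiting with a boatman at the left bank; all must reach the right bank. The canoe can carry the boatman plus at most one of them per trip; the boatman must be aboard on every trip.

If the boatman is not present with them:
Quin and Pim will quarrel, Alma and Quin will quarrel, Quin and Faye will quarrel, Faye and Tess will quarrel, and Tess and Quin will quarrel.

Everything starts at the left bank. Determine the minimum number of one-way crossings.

Whatever the first load, the items left behind include a forbidden pair without the boatman. No opening move is safe, so no plan exists.

impossible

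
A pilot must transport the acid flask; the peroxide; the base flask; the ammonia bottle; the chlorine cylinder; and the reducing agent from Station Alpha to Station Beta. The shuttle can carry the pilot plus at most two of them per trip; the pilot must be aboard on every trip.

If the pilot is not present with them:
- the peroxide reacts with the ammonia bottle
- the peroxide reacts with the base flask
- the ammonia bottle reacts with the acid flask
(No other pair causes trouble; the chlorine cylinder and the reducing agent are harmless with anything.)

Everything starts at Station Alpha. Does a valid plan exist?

Yes

1. Pilot goes to Station Beta with the acid flask and the peroxide.  [Station Alpha: the ammonia bottle, the base flask, the chlorine cylinder, the reducing agent | Station Beta: the acid flask, the peroxide]
2. Pilot goes back to Station Alpha alone.  [Station Alpha: the ammonia bottle, the base flask, the chlorine cylinder, the reducing agent | Station Beta: the acid flask, the peroxide]
3. Pilot goes to Station Beta with the chlorine cylinder and the reducing agent.  [Station Alpha: the ammonia bottle, the base flask | Station Beta: the acid flask, the chlorine cylinder, the peroxide, the reducing agent]
4. Pilot goes back to Station Alpha alone.  [Station Alpha: the ammonia bottle, the base flask | Station Beta: the acid flask, the chlorine cylinder, the peroxide, the reducing agent]
5. Pilot goes to Station Beta with the ammonia bottle and the base flask.  [Station Alpha: — | Station Beta: the acid flask, the ammonia bottle, the base flask, the chlorine cylinder, the peroxide, the reducing agent]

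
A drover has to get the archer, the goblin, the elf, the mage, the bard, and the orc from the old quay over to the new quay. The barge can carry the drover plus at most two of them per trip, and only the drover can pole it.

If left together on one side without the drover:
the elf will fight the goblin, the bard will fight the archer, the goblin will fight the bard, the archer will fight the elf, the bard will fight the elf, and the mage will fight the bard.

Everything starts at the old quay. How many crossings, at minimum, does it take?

Counting alone: the drover can take at most 2 across per trip to the new quay, so moving all 6 needs at least 3 loaded trips out, with a return between consecutive ones — at least 5 crossings.
The safety rule pushes this higher. Following every safe sequence of crossings, the most of the 6 that can be at the new quay as the barge arrives there on crossings 5, 7 is 4, 5 respectively — never all 6.
So no plan with fewer than 9 crossings exists, and this one achieves 9:
1. Drover goes to the new quay with the bard and the elf.  [the old quay: the archer, the goblin, the mage, the orc | the new quay: the bard, the elf]
2. Drover goes back to the old quay with the elf.  [the old quay: the archer, the elf, the goblin, the mage, the orc | the new quay: the bard]
3. Drover goes to the new quay with the archer and the goblin.  [the old quay: the elf, the mage, the orc | the new quay: the archer, the bard, the goblin]
4. Drover goes back to the old quay with the bard.  [the old quay: the bard, the elf, the mage, the orc | the new quay: the archer, the goblin]
5. Drover goes to the new quay with the elf and the mage.  [the old quay: the bard, the orc | the new quay: the archer, the elf, the goblin, the mage]
6. Drover goes back to the old quay with the elf.  [the old quay: the bard, the elf, the orc | the new quay: the archer, the goblin, the mage]
7. Drover goes to the new quay with the elf and the orc.  [the old quay: the bard | the new quay: the archer, the elf, the goblin, the mage, the orc]
8. Drover goes back to the old quay with the elf.  [the old quay: the bard, the elf | the new quay: the archer, the goblin, the mage, the orc]
9. Drover goes to the new quay with the bard and the elf.  [the old quay: — | the new quay: the archer, the bard, the elf, the goblin, the mage, the orc]

9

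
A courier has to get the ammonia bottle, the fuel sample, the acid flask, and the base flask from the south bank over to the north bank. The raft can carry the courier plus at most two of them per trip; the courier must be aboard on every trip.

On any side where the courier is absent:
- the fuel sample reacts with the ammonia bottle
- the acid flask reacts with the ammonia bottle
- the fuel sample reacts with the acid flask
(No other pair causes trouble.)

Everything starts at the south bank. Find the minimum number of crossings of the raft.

Counting alone: the courier can take at most 2 across per trip to the north bank, so moving all 4 needs at least 2 loaded trips out, with a return between consecutive ones — at least 3 crossings.
The safety rule pushes this higher. Following every safe sequence of crossings, the most of the 4 that can be at the north bank as the raft arrives there on crossing 3 is 3 — never all 4.
So no plan with fewer than 5 crossings exists, and this one achieves 5:
1. Courier goes to the north bank with the ammonia bottle and the fuel sample.  [the south bank: the acid flask, the base flask | the north bank: the ammonia bottle, the fuel sample]
2. Courier goes back to the south bank with the ammonia bottle.  [the south bank: the acid flask, the ammonia bottle, the base flask | the north bank: the fuel sample]
3. Courier goes to the north bank with the ammonia bottle and the base flask.  [the south bank: the acid flask | the north bank: the ammonia bottle, the base flask, the fuel sample]
4. Courier goes back to the south bank with the ammonia bottle.  [the south bank: the acid flask, the ammonia bottle | the north bank: the base flask, the fuel sample]
5. Courier goes to the north bank with the acid flask and the ammonia bottle.  [the south bank: — | the north bank: the acid flask, the ammonia bottle, the base flask, the fuel sample]

5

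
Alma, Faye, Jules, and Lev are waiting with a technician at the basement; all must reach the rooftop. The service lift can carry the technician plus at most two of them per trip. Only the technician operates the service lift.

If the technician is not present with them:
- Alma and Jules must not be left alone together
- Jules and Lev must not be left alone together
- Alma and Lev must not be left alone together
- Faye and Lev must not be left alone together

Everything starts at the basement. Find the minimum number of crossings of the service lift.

Counting alone: the technician can take at most 2 across per trip to the rooftop, so moving all 4 needs at least 2 loaded trips out, with a return between consecutive ones — at least 3 crossings.
The safety rule pushes this higher. Following every safe sequence of crossings, the most of the 4 that can be at the rooftop as the service lift arrives there on crossing 3 is 3 — never all 4.
So no plan with fewer than 5 crossings exists, and this one achieves 5:
1. Technician goes to the rooftop with Alma and Lev.  [the basement: Faye, Jules | the rooftop: Alma, Lev]
2. Technician goes back to the basement with Alma.  [the basement: Alma, Faye, Jules | the rooftop: Lev]
3. Technician goes to the rooftop with Alma and Faye.  [the basement: Jules | the rooftop: Alma, Faye, Lev]
4. Technician goes back to the basement with Lev.  [the basement: Jules, Lev | the rooftop: Alma, Faye]
5. Technician goes to the rooftop with Jules and Lev.  [the basement: — | the rooftop: Alma, Faye, Jules, Lev]

5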